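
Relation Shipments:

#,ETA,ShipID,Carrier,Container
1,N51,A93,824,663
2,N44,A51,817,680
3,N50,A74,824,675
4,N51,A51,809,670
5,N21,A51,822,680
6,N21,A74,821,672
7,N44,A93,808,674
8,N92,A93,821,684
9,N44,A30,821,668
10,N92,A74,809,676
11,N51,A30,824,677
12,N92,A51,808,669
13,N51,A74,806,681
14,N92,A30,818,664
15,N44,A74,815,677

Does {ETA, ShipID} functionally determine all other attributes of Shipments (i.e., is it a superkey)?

All 15 rows have distinct {ETA, ShipID} values, so {ETA, ShipID} → (all attributes) holds and {ETA, ShipID} is a superkey.

Yes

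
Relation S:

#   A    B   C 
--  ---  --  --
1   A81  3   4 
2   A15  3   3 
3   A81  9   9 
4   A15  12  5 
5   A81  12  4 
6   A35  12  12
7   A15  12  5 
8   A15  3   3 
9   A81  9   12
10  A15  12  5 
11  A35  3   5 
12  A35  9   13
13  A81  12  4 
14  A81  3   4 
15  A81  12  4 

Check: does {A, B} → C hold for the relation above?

(A=A81, B=3): rows 1, 14 → C = 4, 4 ✓
(A=A15, B=3): rows 2, 8 → C = 3, 3 ✓
(A=A81, B=9): rows 3, 9 → C takes values {9, 12} — violation
(A=A15, B=12): rows 4, 7, 10 → C = 5, 5, 5 ✓
(A=A81, B=12): rows 5, 13, 15 → C = 4, 4, 4 ✓
(A=A35, B=12): row 6 → C = 12 ✓
(A=A35, B=3): row 11 → C = 5 ✓
(A=A35, B=9): row 12 → C = 13 ✓
Two rows agree on {A, B} but differ on C, so {A, B} → C does not hold.

No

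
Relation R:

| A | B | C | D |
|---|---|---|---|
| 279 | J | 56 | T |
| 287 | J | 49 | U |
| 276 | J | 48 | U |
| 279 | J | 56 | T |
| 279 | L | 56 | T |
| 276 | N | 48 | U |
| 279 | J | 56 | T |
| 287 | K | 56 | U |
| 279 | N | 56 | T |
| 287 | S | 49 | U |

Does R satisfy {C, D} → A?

(C=56, D=T): 5 rows → A = 279, 279, 279, 279, 279 ✓
(C=49, D=U): 2 rows → A = 287, 287 ✓
(C=48, D=U): 2 rows → A = 276, 276 ✓
(C=56, D=U): 1 row → A = 287 ✓
Every {C, D} value is associated with a single A value, so {C, D} → A holds.

Yes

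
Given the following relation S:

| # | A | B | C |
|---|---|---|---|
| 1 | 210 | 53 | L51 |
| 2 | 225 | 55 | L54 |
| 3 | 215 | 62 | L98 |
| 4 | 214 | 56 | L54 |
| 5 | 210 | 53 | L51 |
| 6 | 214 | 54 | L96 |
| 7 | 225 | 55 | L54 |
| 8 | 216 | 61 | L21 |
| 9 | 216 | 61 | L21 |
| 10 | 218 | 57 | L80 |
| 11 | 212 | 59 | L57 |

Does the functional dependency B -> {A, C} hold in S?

B=53: rows 1, 5 → {A,C} = (210, L51), (210, L51) ✓
B=55: rows 2, 7 → {A,C} = (225, L54), (225, L54) ✓
B=62: row 3 → {A,C} = (215, L98) ✓
B=56: row 4 → {A,C} = (214, L54) ✓
B=54: row 6 → {A,C} = (214, L96) ✓
B=61: rows 8, 9 → {A,C} = (216, L21), (216, L21) ✓
B=57: row 10 → {A,C} = (218, L80) ✓
B=59: row 11 → {A,C} = (212, L57) ✓
Every B value is associated with a single {A, C} value, so B -> {A, C} holds.

Yes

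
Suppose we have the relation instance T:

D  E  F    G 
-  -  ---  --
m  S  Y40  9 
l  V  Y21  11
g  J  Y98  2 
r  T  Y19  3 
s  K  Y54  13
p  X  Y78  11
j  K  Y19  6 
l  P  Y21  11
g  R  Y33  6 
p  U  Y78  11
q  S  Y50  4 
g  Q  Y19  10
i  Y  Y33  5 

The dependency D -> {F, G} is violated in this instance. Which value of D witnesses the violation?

D=m: 1 row → {F,G} = (Y40, 9) ✓
D=l: 2 rows → {F,G} = (Y21, 11), (Y21, 11) ✓
D=g: 3 rows → {F,G} takes values {(Y98, 2), (Y33, 6), (Y19, 10)} — violation
D=r: 1 row → {F,G} = (Y19, 3) ✓
D=s: 1 row → {F,G} = (Y54, 13) ✓
D=p: 2 rows → {F,G} = (Y78, 11), (Y78, 11) ✓
D=j: 1 row → {F,G} = (Y19, 6) ✓
D=q: 1 row → {F,G} = (Y50, 4) ✓
D=i: 1 row → {F,G} = (Y33, 5) ✓
The only D value with inconsistent RHS is D=g.

g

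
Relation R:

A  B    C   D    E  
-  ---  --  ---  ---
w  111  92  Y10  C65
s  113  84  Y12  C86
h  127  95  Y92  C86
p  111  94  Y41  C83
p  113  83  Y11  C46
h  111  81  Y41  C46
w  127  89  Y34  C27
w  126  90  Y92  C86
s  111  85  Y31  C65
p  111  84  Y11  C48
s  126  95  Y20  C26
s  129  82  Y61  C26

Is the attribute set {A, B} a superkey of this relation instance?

No

Two distinct rows share (A=p, B=111), so {A, B} does not determine every attribute — not a superkey.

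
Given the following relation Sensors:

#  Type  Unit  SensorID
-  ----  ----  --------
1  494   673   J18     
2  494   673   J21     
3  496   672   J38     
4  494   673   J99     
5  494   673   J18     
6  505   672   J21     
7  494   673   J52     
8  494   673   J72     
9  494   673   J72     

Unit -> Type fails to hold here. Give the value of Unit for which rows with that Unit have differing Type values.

Unit=673: rows 1, 2, 4, 5, 7, 8, 9 → Type = 494, 494, 494, 494, 494, 494, 494 ✓
Unit=672: rows 3, 6 → Type takes values {496, 505} — violation
The only Unit value with inconsistent Type is Unit=672.

672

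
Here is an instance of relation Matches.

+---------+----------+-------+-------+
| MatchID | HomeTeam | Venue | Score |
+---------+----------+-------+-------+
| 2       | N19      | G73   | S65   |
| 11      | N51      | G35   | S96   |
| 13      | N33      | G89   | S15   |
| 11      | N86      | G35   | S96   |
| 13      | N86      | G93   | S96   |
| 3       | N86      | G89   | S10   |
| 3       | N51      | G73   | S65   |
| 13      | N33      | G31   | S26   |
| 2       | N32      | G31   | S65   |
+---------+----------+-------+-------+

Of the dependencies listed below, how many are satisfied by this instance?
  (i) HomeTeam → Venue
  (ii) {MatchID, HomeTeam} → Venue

(i) HomeTeam → Venue: HomeTeam=N51: 2 rows → Venue takes values {G35, G73} — violation; HomeTeam=N33: 2 rows → Venue takes values {G89, G31} — violation; HomeTeam=N86: 3 rows → Venue takes values {G35, G93, G89} — violation — fails.
(ii) {MatchID, HomeTeam} → Venue: (MatchID=13, HomeTeam=N33): 2 rows → Venue takes values {G89, G31} — violation — fails.
None of the 2 dependencies hold.

0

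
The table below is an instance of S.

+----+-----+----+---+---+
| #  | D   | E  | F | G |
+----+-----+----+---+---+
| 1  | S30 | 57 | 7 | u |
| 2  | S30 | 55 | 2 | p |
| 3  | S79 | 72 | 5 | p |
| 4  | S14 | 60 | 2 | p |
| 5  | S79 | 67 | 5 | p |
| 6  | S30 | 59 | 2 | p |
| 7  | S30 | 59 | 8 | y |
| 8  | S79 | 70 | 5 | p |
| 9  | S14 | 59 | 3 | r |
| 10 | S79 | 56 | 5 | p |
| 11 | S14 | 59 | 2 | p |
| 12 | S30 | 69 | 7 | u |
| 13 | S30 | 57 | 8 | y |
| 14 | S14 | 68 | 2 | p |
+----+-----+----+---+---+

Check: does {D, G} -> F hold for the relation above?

Yes

(D=S30, G=u): rows 1, 12 → F = 7, 7 ✓
(D=S30, G=p): rows 2, 6 → F = 2, 2 ✓
(D=S79, G=p): rows 3, 5, 8, 10 → F = 5, 5, 5, 5 ✓
(D=S14, G=p): rows 4, 11, 14 → F = 2, 2, 2 ✓
(D=S30, G=y): rows 7, 13 → F = 8, 8 ✓
(D=S14, G=r): row 9 → F = 3 ✓
Every {D, G} value is associated with a single F value, so {D, G} -> F holds.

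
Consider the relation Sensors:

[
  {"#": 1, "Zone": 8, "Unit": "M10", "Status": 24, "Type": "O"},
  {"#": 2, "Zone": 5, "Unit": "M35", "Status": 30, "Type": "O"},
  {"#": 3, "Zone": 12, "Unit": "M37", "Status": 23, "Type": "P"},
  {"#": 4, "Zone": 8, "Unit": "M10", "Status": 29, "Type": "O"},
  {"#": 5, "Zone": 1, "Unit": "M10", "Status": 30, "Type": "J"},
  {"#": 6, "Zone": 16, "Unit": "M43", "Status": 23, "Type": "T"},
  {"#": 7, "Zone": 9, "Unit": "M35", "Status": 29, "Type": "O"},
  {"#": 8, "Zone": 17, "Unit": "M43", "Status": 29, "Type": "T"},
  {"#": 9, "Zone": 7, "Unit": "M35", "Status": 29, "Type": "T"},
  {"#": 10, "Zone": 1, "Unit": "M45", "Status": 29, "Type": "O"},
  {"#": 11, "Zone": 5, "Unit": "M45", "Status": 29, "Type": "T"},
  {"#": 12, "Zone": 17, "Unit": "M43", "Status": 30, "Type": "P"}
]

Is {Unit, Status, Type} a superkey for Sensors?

Yes

All 12 rows have distinct {Unit, Status, Type} values, so {Unit, Status, Type} → (all attributes) holds and {Unit, Status, Type} is a superkey.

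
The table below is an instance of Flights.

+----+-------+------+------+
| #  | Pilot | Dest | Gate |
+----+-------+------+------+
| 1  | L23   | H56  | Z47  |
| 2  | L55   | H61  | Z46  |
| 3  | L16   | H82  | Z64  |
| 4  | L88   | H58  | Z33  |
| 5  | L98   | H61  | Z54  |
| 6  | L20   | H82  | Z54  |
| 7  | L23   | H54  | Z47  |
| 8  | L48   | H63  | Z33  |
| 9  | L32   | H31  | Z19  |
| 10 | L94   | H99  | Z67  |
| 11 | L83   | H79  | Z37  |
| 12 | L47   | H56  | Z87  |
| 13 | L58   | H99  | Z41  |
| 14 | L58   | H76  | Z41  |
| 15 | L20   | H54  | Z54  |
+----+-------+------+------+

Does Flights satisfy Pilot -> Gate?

Pilot=L23: rows 1, 7 → Gate = Z47, Z47 ✓
Pilot=L55: row 2 → Gate = Z46 ✓
Pilot=L16: row 3 → Gate = Z64 ✓
Pilot=L88: row 4 → Gate = Z33 ✓
Pilot=L98: row 5 → Gate = Z54 ✓
Pilot=L20: rows 6, 15 → Gate = Z54, Z54 ✓
Pilot=L48: row 8 → Gate = Z33 ✓
Pilot=L32: row 9 → Gate = Z19 ✓
Pilot=L94: row 10 → Gate = Z67 ✓
Pilot=L83: row 11 → Gate = Z37 ✓
Pilot=L47: row 12 → Gate = Z87 ✓
Pilot=L58: rows 13, 14 → Gate = Z41, Z41 ✓
Every Pilot value is associated with a single Gate value, so Pilot -> Gate holds.

Yes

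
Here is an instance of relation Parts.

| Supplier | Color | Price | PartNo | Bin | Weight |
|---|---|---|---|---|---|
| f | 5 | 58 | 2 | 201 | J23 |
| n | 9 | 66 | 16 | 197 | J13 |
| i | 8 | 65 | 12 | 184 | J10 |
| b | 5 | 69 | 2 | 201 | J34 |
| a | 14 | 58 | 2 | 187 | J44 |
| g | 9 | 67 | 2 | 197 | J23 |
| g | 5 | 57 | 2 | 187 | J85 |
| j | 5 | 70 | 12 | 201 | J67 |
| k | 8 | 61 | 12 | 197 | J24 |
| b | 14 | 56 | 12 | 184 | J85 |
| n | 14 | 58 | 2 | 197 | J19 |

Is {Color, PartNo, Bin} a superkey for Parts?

Two distinct rows share (Color=5, PartNo=2, Bin=201), so {Color, PartNo, Bin} does not determine every attribute — not a superkey.

No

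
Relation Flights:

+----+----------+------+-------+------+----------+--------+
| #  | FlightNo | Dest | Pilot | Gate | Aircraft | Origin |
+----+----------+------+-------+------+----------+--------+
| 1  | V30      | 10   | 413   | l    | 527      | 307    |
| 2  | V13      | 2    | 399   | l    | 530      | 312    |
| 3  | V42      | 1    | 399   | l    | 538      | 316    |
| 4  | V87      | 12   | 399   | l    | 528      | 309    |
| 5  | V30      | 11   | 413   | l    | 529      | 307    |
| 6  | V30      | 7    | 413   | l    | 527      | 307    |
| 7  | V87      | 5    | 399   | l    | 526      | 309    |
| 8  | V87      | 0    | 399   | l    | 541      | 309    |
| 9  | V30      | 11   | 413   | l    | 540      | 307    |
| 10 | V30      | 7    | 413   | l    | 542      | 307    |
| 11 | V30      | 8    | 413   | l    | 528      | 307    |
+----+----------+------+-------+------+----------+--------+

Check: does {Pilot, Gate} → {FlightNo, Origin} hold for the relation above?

No

(Pilot=413, Gate=l): rows 1, 5, 6, 9, 10, 11 → {FlightNo,Origin} = (V30, 307), (V30, 307), (V30, 307), (V30, 307), (V30, 307), (V30, 307) ✓
(Pilot=399, Gate=l): rows 2, 3, 4, 7, 8 → {FlightNo,Origin} takes values {(V13, 312), (V42, 316), (V87, 309)} — violation
Two rows agree on {Pilot, Gate} but differ on {FlightNo, Origin}, so {Pilot, Gate} → {FlightNo, Origin} does not hold.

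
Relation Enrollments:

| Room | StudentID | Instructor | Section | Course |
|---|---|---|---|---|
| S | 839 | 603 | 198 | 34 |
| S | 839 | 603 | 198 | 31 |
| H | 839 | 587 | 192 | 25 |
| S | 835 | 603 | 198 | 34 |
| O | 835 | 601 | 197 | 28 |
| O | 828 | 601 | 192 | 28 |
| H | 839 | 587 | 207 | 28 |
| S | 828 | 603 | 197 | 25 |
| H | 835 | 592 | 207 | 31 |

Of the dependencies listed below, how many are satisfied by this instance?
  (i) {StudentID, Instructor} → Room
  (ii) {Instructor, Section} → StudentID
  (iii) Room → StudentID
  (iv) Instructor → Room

2

(i) {StudentID, Instructor} → Room: every LHS value maps to a single RHS value — holds.
(ii) {Instructor, Section} → StudentID: (Instructor=603, Section=198): 3 rows → StudentID takes values {839, 835} — violation — fails.
(iii) Room → StudentID: Room=S: 4 rows → StudentID takes values {839, 835, 828} — violation; Room=H: 3 rows → StudentID takes values {839, 835} — violation; Room=O: 2 rows → StudentID takes values {835, 828} — violation — fails.
(iv) Instructor → Room: every LHS value maps to a single RHS value — holds.
2 of the 4 dependencies hold.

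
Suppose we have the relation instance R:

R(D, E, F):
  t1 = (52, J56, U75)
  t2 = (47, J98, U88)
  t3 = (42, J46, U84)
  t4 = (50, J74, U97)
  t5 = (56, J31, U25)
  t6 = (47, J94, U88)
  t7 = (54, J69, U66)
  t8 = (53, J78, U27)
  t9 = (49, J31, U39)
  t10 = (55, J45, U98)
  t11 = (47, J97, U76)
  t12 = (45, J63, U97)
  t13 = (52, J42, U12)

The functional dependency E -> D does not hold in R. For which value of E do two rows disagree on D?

E=J56: row 1 → D = 52 ✓
E=J98: row 2 → D = 47 ✓
E=J46: row 3 → D = 42 ✓
E=J74: row 4 → D = 50 ✓
E=J31: rows 5, 9 → D takes values {56, 49} — violation
E=J94: row 6 → D = 47 ✓
E=J69: row 7 → D = 54 ✓
E=J78: row 8 → D = 53 ✓
E=J45: row 10 → D = 55 ✓
E=J97: row 11 → D = 47 ✓
E=J63: row 12 → D = 45 ✓
E=J42: row 13 → D = 52 ✓
The only E value with inconsistent D is E=J31.

J31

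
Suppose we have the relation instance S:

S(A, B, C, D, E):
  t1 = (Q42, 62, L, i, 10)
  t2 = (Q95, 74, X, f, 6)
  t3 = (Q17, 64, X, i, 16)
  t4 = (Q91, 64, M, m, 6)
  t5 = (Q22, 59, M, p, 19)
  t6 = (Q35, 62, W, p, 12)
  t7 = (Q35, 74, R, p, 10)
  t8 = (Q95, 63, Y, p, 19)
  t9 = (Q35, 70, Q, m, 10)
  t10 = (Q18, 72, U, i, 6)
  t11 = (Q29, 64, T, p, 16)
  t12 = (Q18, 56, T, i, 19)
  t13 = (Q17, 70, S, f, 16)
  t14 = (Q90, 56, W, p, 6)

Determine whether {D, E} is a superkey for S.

Rows 5 and 8 have the same {D, E} value (D=p, E=19) but are distinct tuples, so {D, E} does not determine every attribute — not a superkey.

No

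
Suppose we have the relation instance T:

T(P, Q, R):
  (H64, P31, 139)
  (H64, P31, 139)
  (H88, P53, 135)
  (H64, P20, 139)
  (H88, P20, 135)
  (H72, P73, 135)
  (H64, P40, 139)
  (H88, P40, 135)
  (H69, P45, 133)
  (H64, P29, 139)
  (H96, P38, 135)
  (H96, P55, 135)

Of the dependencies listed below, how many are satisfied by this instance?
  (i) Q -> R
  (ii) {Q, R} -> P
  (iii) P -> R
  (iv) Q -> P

2

(i) Q -> R: Q=P20: 2 rows → R takes values {139, 135} — violation; Q=P40: 2 rows → R takes values {139, 135} — violation — fails.
(ii) {Q, R} -> P: every LHS value maps to a single RHS value — holds.
(iii) P -> R: every LHS value maps to a single RHS value — holds.
(iv) Q -> P: Q=P20: 2 rows → P takes values {H64, H88} — violation; Q=P40: 2 rows → P takes values {H64, H88} — violation — fails.
2 of the 4 dependencies hold.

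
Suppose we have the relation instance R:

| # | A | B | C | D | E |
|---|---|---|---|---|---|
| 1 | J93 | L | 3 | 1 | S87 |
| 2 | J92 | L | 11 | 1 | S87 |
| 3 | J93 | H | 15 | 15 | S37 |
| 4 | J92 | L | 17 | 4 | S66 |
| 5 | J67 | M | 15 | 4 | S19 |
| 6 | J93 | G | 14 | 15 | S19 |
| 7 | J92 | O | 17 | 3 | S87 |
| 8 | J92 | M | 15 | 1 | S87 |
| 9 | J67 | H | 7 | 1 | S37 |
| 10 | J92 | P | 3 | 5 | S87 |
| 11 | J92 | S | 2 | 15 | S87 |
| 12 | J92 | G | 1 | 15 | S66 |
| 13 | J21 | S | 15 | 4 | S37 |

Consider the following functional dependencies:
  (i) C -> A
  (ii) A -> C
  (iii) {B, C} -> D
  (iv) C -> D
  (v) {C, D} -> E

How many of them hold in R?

0

(i) C -> A: C=3: rows 1, 10 → A takes values {J93, J92} — violation; C=15: rows 3, 5, 8, 13 → A takes values {J93, J67, J92, J21} — violation — fails.
(ii) A -> C: A=J93: rows 1, 3, 6 → C takes values {3, 15, 14} — violation; A=J92: rows 2, 4, 7, 8, 10, 11, 12 → C takes values {11, 17, 15, 3, 2, 1} — violation; A=J67: rows 5, 9 → C takes values {15, 7} — violation — fails.
(iii) {B, C} -> D: (B=M, C=15): rows 5, 8 → D takes values {4, 1} — violation — fails.
(iv) C -> D: C=3: rows 1, 10 → D takes values {1, 5} — violation; C=15: rows 3, 5, 8, 13 → D takes values {15, 4, 1} — violation; C=17: rows 4, 7 → D takes values {4, 3} — violation — fails.
(v) {C, D} -> E: (C=15, D=4): rows 5, 13 → E takes values {S19, S37} — violation — fails.
None of the 5 dependencies hold.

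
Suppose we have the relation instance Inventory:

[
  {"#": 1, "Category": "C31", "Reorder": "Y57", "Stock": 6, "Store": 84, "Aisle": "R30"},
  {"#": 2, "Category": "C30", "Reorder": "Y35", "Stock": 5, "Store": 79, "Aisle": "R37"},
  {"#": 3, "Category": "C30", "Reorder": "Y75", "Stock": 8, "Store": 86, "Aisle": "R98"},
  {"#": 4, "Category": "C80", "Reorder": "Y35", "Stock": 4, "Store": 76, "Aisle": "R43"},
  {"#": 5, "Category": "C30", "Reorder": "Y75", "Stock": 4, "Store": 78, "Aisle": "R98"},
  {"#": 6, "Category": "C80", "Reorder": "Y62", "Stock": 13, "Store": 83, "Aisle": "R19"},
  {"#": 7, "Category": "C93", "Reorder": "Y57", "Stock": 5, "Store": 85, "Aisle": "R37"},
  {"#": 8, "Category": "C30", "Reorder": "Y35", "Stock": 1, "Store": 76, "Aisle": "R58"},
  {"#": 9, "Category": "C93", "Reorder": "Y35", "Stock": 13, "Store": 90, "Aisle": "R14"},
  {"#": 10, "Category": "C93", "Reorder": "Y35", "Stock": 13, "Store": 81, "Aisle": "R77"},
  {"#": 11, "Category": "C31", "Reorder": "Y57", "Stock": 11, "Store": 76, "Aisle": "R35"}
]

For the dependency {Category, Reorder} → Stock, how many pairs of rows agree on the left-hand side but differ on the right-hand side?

3

(Category=C31, Reorder=Y57): violating pairs (1,11) — 1 pair.
(Category=C30, Reorder=Y35): violating pairs (2,8) — 1 pair.
(Category=C30, Reorder=Y75): violating pairs (3,5) — 1 pair.
(Category=C93, Reorder=Y35): all 2 rows agree on Stock — 0 pairs.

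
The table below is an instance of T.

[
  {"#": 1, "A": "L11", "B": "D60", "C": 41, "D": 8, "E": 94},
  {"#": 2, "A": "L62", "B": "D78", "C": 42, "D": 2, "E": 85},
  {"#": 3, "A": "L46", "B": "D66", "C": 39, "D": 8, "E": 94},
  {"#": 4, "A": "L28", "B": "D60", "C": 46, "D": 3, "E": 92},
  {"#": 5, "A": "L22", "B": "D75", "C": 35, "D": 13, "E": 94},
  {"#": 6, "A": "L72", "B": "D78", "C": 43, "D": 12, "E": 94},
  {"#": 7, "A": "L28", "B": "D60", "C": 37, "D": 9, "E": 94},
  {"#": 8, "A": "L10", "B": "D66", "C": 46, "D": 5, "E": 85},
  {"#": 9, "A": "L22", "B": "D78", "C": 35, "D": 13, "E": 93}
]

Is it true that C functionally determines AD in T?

No

C=41: row 1 → {A,D} = (L11, 8) ✓
C=42: row 2 → {A,D} = (L62, 2) ✓
C=39: row 3 → {A,D} = (L46, 8) ✓
C=46: rows 4, 8 → {A,D} takes values {(L28, 3), (L10, 5)} — violation
C=35: rows 5, 9 → {A,D} = (L22, 13), (L22, 13) ✓
C=43: row 6 → {A,D} = (L72, 12) ✓
C=37: row 7 → {A,D} = (L28, 9) ✓
Two rows agree on C but differ on AD, so C → AD does not hold.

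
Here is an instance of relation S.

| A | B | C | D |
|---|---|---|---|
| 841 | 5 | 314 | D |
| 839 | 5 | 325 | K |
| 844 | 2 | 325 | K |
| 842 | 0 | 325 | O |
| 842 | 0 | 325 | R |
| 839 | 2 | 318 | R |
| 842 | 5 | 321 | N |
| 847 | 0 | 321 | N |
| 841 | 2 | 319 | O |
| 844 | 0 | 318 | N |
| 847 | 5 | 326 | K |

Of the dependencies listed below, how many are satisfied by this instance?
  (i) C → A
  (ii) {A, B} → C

1

(i) C → A: C=325: 4 rows → A takes values {839, 844, 842} — violation; C=318: 2 rows → A takes values {839, 844} — violation; C=321: 2 rows → A takes values {842, 847} — violation — fails.
(ii) {A, B} → C: every LHS value maps to a single RHS value — holds.
1 of the 2 dependencies holds.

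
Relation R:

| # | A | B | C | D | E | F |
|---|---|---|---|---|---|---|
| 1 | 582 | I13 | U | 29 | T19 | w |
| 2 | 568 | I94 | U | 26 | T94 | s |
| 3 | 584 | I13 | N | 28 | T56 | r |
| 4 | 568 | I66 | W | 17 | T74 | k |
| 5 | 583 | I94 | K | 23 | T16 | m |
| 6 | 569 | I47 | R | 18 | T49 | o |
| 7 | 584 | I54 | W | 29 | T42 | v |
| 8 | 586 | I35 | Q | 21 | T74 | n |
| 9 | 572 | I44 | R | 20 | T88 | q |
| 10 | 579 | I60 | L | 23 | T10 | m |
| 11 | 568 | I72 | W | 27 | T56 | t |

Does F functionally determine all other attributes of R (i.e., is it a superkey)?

No

Rows 5 and 10 have the same F value F=m but are distinct tuples, so F does not determine every attribute — not a superkey.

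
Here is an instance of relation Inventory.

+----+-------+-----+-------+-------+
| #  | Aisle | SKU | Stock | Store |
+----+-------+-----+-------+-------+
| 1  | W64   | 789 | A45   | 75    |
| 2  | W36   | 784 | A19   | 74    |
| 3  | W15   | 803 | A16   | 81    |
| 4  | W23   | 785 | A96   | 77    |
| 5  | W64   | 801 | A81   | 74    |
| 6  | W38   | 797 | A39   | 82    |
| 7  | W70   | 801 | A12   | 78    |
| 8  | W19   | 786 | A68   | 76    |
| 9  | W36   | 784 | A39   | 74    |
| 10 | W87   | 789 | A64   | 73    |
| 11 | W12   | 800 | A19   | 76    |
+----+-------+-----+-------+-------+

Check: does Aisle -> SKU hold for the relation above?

No

Aisle=W64: rows 1, 5 → SKU takes values {789, 801} — violation
Aisle=W36: rows 2, 9 → SKU = 784, 784 ✓
Aisle=W15: row 3 → SKU = 803 ✓
Aisle=W23: row 4 → SKU = 785 ✓
Aisle=W38: row 6 → SKU = 797 ✓
Aisle=W70: row 7 → SKU = 801 ✓
Aisle=W19: row 8 → SKU = 786 ✓
Aisle=W87: row 10 → SKU = 789 ✓
Aisle=W12: row 11 → SKU = 800 ✓
Two rows agree on Aisle but differ on SKU, so Aisle -> SKU does not hold.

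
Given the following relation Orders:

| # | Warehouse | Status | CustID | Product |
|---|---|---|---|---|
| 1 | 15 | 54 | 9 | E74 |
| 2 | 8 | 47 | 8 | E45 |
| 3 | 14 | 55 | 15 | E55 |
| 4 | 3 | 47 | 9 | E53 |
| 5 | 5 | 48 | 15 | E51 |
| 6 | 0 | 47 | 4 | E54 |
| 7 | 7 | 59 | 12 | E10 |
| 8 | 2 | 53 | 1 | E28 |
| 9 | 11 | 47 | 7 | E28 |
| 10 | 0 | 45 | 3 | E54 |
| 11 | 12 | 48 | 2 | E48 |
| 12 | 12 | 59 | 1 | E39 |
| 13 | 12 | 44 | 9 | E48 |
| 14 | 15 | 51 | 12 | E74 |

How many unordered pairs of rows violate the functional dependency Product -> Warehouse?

Product=E74: all 2 rows agree on Warehouse — 0 pairs.
Product=E54: all 2 rows agree on Warehouse — 0 pairs.
Product=E28: violating pairs (8,9) — 1 pair.
Product=E48: all 2 rows agree on Warehouse — 0 pairs.

1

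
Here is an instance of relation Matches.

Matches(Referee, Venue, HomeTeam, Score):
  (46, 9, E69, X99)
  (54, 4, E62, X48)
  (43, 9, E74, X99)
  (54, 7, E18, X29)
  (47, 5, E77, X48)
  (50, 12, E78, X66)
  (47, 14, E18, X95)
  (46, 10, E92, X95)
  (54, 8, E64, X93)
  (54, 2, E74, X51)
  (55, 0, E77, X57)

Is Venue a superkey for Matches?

No

Two distinct rows share Venue=9, so Venue does not determine every attribute — not a superkey.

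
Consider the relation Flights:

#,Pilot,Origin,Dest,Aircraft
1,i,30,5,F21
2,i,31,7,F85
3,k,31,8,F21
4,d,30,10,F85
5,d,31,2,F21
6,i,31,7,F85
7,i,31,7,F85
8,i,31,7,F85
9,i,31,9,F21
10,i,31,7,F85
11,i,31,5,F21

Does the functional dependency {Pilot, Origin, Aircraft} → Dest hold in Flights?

No

(Pilot=i, Origin=30, Aircraft=F21): row 1 → Dest = 5 ✓
(Pilot=i, Origin=31, Aircraft=F85): rows 2, 6, 7, 8, 10 → Dest = 7, 7, 7, 7, 7 ✓
(Pilot=k, Origin=31, Aircraft=F21): row 3 → Dest = 8 ✓
(Pilot=d, Origin=30, Aircraft=F85): row 4 → Dest = 10 ✓
(Pilot=d, Origin=31, Aircraft=F21): row 5 → Dest = 2 ✓
(Pilot=i, Origin=31, Aircraft=F21): rows 9, 11 → Dest takes values {9, 5} — violation
Two rows agree on {Pilot, Origin, Aircraft} but differ on Dest, so {Pilot, Origin, Aircraft} → Dest does not hold.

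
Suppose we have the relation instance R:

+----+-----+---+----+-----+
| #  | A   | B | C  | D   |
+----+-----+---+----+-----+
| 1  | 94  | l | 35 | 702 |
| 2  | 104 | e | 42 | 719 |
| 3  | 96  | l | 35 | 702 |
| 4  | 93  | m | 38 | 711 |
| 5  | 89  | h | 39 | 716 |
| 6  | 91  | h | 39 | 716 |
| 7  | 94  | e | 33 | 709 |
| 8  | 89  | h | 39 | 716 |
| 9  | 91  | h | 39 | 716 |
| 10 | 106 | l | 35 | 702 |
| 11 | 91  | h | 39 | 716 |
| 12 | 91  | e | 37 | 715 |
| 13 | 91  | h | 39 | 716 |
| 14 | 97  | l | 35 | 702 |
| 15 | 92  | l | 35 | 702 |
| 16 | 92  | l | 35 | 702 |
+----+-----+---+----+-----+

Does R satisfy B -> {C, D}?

B=l: rows 1, 3, 10, 14, 15, 16 → {C,D} = (35, 702), (35, 702), (35, 702), (35, 702), (35, 702), (35, 702) ✓
B=e: rows 2, 7, 12 → {C,D} takes values {(42, 719), (33, 709), (37, 715)} — violation
B=m: row 4 → {C,D} = (38, 711) ✓
B=h: rows 5, 6, 8, 9, 11, 13 → {C,D} = (39, 716), (39, 716), (39, 716), (39, 716), (39, 716), (39, 716) ✓
Two rows agree on B but differ on {C, D}, so B -> {C, D} does not hold.

No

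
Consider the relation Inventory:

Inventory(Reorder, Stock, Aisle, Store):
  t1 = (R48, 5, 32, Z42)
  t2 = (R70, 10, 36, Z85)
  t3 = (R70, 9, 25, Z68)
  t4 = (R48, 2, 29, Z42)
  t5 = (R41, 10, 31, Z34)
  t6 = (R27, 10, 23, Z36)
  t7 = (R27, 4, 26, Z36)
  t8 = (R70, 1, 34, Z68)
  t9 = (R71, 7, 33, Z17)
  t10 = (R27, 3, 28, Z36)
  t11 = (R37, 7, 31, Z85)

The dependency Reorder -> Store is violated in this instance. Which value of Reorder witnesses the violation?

R70

Reorder=R48: rows 1, 4 → Store = Z42, Z42 ✓
Reorder=R70: rows 2, 3, 8 → Store takes values {Z85, Z68} — violation
Reorder=R41: row 5 → Store = Z34 ✓
Reorder=R27: rows 6, 7, 10 → Store = Z36, Z36, Z36 ✓
Reorder=R71: row 9 → Store = Z17 ✓
Reorder=R37: row 11 → Store = Z85 ✓
The only Reorder value with inconsistent Store is Reorder=R70.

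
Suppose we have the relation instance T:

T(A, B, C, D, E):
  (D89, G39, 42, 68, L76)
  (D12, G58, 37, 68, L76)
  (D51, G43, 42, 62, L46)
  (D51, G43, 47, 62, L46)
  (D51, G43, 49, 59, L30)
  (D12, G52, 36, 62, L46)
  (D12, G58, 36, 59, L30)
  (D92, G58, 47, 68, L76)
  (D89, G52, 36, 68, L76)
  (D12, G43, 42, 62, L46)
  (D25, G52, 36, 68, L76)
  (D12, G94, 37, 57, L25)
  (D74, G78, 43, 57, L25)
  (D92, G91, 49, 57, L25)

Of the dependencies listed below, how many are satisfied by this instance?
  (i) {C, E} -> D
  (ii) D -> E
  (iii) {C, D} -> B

3

(i) {C, E} -> D: every LHS value maps to a single RHS value — holds.
(ii) D -> E: every LHS value maps to a single RHS value — holds.
(iii) {C, D} -> B: every LHS value maps to a single RHS value — holds.
3 of the 3 dependencies hold.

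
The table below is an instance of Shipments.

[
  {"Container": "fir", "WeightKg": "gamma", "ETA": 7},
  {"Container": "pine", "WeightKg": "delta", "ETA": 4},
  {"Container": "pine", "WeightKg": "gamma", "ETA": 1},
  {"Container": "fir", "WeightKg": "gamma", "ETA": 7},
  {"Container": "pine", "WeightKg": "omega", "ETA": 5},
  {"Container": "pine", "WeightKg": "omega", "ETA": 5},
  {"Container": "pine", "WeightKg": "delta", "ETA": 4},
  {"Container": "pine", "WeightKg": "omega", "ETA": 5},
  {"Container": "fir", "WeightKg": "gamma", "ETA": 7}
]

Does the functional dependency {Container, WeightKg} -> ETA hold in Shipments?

(Container=fir, WeightKg=gamma): 3 rows → ETA = 7, 7, 7 ✓
(Container=pine, WeightKg=delta): 2 rows → ETA = 4, 4 ✓
(Container=pine, WeightKg=gamma): 1 row → ETA = 1 ✓
(Container=pine, WeightKg=omega): 3 rows → ETA = 5, 5, 5 ✓
Every {Container, WeightKg} value is associated with a single ETA value, so {Container, WeightKg} -> ETA holds.

Yes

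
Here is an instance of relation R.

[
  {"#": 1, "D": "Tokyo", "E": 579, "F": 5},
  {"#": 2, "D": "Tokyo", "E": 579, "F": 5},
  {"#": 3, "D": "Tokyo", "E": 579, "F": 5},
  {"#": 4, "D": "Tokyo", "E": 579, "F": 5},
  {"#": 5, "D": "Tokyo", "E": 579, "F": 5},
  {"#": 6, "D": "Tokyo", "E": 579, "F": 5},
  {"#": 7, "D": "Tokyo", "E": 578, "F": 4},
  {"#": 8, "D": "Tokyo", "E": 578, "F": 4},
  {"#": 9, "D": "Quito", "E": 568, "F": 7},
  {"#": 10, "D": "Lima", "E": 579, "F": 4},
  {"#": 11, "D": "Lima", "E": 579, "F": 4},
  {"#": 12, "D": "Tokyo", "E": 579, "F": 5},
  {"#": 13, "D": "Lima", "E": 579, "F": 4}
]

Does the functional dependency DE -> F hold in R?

Yes

(D=Tokyo, E=579): rows 1, 2, 3, 4, 5, 6, 12 → F = 5, 5, 5, 5, 5, 5, 5 ✓
(D=Tokyo, E=578): rows 7, 8 → F = 4, 4 ✓
(D=Quito, E=568): row 9 → F = 7 ✓
(D=Lima, E=579): rows 10, 11, 13 → F = 4, 4, 4 ✓
Every DE value is associated with a single F value, so DE -> F holds.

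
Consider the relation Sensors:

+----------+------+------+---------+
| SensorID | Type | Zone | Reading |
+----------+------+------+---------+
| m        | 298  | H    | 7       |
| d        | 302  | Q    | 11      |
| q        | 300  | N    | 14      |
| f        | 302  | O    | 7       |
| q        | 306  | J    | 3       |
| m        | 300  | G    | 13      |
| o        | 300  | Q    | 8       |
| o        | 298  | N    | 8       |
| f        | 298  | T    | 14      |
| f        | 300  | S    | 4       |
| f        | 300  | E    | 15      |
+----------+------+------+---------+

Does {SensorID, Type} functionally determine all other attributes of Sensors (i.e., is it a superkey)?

No

Two distinct rows share (SensorID=f, Type=300), so {SensorID, Type} does not determine every attribute — not a superkey.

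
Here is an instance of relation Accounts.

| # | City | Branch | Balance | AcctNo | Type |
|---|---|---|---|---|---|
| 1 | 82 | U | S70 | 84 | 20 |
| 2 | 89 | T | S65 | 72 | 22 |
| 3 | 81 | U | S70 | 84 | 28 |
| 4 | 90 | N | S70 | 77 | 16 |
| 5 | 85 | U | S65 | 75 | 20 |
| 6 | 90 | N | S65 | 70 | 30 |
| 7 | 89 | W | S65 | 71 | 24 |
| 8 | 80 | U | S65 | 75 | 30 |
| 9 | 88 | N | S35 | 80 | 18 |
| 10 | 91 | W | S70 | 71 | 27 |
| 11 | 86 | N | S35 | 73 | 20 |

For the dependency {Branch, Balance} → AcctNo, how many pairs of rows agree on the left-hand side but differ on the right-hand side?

(Branch=U, Balance=S70): all 2 rows agree on AcctNo — 0 pairs.
(Branch=U, Balance=S65): all 2 rows agree on AcctNo — 0 pairs.
(Branch=N, Balance=S35): violating pairs (9,11) — 1 pair.

1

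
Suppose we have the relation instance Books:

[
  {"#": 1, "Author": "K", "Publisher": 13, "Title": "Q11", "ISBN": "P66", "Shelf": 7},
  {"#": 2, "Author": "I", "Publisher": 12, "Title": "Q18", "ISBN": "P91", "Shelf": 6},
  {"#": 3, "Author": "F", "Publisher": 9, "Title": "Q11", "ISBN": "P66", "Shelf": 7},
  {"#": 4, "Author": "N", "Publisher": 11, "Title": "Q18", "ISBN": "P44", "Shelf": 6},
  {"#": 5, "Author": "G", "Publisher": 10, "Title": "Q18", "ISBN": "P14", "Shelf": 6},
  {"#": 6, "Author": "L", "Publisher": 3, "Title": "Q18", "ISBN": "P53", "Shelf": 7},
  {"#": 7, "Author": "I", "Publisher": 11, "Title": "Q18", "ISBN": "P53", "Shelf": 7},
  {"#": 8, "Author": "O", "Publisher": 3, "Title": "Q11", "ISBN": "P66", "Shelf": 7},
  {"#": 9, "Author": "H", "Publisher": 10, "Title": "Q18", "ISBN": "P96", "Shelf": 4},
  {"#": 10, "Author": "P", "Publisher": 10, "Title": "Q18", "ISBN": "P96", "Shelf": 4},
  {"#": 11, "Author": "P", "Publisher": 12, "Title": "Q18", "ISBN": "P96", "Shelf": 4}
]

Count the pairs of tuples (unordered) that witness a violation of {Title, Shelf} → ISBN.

3

(Title=Q11, Shelf=7): all 3 rows agree on ISBN — 0 pairs.
(Title=Q18, Shelf=6): violating pairs (2,4), (2,5), (4,5) — 3 pairs.
(Title=Q18, Shelf=7): all 2 rows agree on ISBN — 0 pairs.
(Title=Q18, Shelf=4): all 3 rows agree on ISBN — 0 pairs.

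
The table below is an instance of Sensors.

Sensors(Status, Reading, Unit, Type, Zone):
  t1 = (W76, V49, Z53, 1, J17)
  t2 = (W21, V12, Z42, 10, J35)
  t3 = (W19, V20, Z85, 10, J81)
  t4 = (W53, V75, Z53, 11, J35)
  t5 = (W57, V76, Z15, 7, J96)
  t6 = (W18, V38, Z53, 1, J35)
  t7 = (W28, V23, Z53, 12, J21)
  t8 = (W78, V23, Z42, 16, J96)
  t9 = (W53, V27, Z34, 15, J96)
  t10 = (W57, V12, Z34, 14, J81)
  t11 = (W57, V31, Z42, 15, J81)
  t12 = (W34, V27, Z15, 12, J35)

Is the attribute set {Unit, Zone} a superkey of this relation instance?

Rows 4 and 6 have the same {Unit, Zone} value (Unit=Z53, Zone=J35) but are distinct tuples, so {Unit, Zone} does not determine every attribute — not a superkey.

No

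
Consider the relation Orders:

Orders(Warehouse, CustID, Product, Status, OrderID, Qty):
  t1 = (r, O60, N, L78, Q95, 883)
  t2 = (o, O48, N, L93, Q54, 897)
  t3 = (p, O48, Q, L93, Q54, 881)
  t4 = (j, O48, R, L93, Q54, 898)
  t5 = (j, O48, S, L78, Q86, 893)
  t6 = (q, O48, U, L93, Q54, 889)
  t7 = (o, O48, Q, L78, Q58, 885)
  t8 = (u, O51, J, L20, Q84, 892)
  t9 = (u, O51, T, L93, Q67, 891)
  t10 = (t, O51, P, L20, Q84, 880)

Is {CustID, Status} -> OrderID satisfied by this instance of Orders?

(CustID=O60, Status=L78): row 1 → OrderID = Q95 ✓
(CustID=O48, Status=L93): rows 2, 3, 4, 6 → OrderID = Q54, Q54, Q54, Q54 ✓
(CustID=O48, Status=L78): rows 5, 7 → OrderID takes values {Q86, Q58} — violation
(CustID=O51, Status=L20): rows 8, 10 → OrderID = Q84, Q84 ✓
(CustID=O51, Status=L93): row 9 → OrderID = Q67 ✓
Two rows agree on {CustID, Status} but differ on OrderID, so {CustID, Status} -> OrderID does not hold.

No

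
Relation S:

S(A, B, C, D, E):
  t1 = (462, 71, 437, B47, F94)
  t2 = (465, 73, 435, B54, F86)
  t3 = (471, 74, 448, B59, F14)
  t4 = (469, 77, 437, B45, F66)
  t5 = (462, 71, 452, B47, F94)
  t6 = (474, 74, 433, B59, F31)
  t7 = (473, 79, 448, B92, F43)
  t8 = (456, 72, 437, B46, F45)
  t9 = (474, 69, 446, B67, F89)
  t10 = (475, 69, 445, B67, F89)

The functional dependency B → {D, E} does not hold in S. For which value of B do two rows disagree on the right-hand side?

74

B=71: rows 1, 5 → {D,E} = (B47, F94), (B47, F94) ✓
B=73: row 2 → {D,E} = (B54, F86) ✓
B=74: rows 3, 6 → {D,E} takes values {(B59, F14), (B59, F31)} — violation
B=77: row 4 → {D,E} = (B45, F66) ✓
B=79: row 7 → {D,E} = (B92, F43) ✓
B=72: row 8 → {D,E} = (B46, F45) ✓
B=69: rows 9, 10 → {D,E} = (B67, F89), (B67, F89) ✓
The only B value with inconsistent RHS is B=74.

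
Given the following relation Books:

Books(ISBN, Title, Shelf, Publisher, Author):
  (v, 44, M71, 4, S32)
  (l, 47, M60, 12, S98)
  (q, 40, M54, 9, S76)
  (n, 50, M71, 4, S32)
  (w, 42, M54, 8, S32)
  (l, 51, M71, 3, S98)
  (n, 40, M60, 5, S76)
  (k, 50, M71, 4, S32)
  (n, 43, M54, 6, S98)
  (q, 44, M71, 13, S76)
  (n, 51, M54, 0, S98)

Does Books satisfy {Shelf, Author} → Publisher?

(Shelf=M71, Author=S32): 3 rows → Publisher = 4, 4, 4 ✓
(Shelf=M60, Author=S98): 1 row → Publisher = 12 ✓
(Shelf=M54, Author=S76): 1 row → Publisher = 9 ✓
(Shelf=M54, Author=S32): 1 row → Publisher = 8 ✓
(Shelf=M71, Author=S98): 1 row → Publisher = 3 ✓
(Shelf=M60, Author=S76): 1 row → Publisher = 5 ✓
(Shelf=M54, Author=S98): 2 rows → Publisher takes values {6, 0} — violation
(Shelf=M71, Author=S76): 1 row → Publisher = 13 ✓
Two rows agree on {Shelf, Author} but differ on Publisher, so {Shelf, Author} → Publisher does not hold.

No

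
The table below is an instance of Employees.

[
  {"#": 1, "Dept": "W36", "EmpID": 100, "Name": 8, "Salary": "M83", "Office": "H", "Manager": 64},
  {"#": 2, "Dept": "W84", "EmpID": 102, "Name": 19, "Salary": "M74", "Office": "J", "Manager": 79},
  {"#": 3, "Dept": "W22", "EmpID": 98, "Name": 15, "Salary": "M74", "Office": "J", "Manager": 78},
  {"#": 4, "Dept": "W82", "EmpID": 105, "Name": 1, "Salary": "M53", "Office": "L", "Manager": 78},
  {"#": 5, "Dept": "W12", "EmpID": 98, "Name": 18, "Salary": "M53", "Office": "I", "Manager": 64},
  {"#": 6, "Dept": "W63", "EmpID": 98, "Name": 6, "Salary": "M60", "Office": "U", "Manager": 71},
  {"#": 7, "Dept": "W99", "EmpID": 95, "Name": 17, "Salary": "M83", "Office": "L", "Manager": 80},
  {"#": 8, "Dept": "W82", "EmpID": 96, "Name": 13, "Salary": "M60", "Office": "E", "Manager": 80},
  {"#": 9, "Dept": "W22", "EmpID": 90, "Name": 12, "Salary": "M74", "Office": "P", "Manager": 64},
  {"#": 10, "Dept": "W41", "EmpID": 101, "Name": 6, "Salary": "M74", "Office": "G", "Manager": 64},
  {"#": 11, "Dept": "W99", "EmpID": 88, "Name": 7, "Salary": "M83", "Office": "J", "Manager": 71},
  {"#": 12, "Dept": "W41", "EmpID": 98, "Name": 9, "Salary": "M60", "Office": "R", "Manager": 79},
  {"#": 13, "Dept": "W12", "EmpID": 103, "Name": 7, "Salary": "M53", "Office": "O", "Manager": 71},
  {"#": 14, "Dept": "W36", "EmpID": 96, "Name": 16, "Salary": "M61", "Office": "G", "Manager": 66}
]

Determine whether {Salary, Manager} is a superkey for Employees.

Rows 9 and 10 have the same {Salary, Manager} value (Salary=M74, Manager=64) but are distinct tuples, so {Salary, Manager} does not determine every attribute — not a superkey.

No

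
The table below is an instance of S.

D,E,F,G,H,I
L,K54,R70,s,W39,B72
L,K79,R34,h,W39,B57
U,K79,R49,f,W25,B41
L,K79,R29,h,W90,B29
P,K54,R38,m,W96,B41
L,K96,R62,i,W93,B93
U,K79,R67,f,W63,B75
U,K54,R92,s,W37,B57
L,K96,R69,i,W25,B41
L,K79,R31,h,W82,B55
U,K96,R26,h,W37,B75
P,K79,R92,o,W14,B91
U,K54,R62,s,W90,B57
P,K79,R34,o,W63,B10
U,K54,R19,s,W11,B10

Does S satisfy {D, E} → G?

(D=L, E=K54): 1 row → G = s ✓
(D=L, E=K79): 3 rows → G = h, h, h ✓
(D=U, E=K79): 2 rows → G = f, f ✓
(D=P, E=K54): 1 row → G = m ✓
(D=L, E=K96): 2 rows → G = i, i ✓
(D=U, E=K54): 3 rows → G = s, s, s ✓
(D=U, E=K96): 1 row → G = h ✓
(D=P, E=K79): 2 rows → G = o, o ✓
Every {D, E} value is associated with a single G value, so {D, E} → G holds.

Yes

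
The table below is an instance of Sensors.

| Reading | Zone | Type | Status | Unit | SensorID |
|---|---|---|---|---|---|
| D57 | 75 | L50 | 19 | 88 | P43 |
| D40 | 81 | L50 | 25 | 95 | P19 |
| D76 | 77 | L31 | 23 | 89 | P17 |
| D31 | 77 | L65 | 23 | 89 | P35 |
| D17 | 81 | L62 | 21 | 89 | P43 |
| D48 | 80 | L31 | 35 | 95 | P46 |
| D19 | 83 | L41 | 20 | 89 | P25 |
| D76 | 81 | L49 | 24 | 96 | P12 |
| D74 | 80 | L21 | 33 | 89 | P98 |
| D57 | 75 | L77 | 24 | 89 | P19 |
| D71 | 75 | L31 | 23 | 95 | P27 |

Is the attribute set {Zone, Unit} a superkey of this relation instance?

Two distinct rows share (Zone=77, Unit=89), so {Zone, Unit} does not determine every attribute — not a superkey.

No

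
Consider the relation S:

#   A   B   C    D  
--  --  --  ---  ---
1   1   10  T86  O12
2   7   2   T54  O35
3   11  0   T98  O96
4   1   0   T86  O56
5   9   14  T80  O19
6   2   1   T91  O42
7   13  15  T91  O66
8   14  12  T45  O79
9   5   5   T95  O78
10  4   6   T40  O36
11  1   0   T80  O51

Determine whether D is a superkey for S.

All 11 rows have distinct D values, so D → (all attributes) holds and D is a superkey.

Yes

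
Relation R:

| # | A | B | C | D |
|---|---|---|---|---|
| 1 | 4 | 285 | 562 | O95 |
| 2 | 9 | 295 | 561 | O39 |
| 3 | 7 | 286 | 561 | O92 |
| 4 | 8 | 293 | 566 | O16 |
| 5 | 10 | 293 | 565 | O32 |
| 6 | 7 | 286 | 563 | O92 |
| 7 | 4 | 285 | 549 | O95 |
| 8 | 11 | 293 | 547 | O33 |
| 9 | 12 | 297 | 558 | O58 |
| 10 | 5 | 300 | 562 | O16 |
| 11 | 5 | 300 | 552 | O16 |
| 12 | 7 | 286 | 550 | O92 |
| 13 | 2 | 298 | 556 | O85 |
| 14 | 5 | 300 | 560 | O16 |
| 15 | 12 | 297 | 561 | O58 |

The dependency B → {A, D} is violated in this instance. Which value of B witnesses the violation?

293

B=285: rows 1, 7 → {A,D} = (4, O95), (4, O95) ✓
B=295: row 2 → {A,D} = (9, O39) ✓
B=286: rows 3, 6, 12 → {A,D} = (7, O92), (7, O92), (7, O92) ✓
B=293: rows 4, 5, 8 → {A,D} takes values {(8, O16), (10, O32), (11, O33)} — violation
B=297: rows 9, 15 → {A,D} = (12, O58), (12, O58) ✓
B=300: rows 10, 11, 14 → {A,D} = (5, O16), (5, O16), (5, O16) ✓
B=298: row 13 → {A,D} = (2, O85) ✓
The only B value with inconsistent RHS is B=293.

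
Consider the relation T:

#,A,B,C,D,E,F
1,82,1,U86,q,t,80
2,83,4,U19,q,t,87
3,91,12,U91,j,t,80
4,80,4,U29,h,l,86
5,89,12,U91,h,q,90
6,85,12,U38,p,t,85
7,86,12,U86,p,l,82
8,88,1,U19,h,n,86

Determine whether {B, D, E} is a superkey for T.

All 8 rows have distinct {B, D, E} values, so {B, D, E} → (all attributes) holds and {B, D, E} is a superkey.

Yes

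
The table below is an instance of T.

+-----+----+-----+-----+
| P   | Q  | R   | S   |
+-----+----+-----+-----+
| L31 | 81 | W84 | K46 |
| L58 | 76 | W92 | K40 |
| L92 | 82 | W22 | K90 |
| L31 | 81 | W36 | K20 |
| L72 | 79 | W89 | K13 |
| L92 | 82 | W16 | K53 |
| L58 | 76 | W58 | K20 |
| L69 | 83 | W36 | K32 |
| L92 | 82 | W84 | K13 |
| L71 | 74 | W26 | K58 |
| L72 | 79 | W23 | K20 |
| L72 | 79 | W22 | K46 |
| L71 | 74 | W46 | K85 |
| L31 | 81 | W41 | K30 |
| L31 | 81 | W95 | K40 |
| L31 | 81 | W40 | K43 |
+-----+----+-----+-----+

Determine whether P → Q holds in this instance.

P=L31: 5 rows → Q = 81, 81, 81, 81, 81 ✓
P=L58: 2 rows → Q = 76, 76 ✓
P=L92: 3 rows → Q = 82, 82, 82 ✓
P=L72: 3 rows → Q = 79, 79, 79 ✓
P=L69: 1 row → Q = 83 ✓
P=L71: 2 rows → Q = 74, 74 ✓
Every P value is associated with a single Q value, so P → Q holds.

Yes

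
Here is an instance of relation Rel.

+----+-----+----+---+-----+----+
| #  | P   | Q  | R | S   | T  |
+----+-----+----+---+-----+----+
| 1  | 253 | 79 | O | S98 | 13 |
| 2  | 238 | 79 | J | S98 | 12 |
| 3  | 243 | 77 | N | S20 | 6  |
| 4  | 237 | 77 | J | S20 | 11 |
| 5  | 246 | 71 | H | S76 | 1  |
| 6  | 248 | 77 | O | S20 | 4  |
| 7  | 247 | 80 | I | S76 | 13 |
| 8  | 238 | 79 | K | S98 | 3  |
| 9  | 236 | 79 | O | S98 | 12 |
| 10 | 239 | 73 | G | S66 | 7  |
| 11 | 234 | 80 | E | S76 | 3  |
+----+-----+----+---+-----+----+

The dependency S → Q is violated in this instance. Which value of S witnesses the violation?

S76

S=S98: rows 1, 2, 8, 9 → Q = 79, 79, 79, 79 ✓
S=S20: rows 3, 4, 6 → Q = 77, 77, 77 ✓
S=S76: rows 5, 7, 11 → Q takes values {71, 80} — violation
S=S66: row 10 → Q = 73 ✓
The only S value with inconsistent Q is S=S76.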